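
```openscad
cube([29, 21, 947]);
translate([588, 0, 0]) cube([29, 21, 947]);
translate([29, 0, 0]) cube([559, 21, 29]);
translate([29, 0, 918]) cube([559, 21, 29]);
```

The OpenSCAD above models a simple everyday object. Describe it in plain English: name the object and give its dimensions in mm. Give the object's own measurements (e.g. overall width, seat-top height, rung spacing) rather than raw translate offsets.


A rectangular picture frame lying in the x–z plane (depth along y). The opening is 559 mm wide (x) by 889 mm tall (z), surrounded by a border 29 mm wide on all four sides. The frame is 21 mm deep and is made of two full-height vertical stiles with two horizontal rails fitted between them.


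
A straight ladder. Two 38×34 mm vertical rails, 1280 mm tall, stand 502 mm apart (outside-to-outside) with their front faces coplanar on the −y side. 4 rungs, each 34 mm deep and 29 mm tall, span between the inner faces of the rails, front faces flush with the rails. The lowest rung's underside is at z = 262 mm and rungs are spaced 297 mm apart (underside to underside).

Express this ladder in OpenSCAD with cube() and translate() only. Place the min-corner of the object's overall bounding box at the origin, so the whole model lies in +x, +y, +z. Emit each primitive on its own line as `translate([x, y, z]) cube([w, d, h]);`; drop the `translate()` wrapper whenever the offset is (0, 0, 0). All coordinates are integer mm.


cube([38, 34, 1280]);
translate([464, 0, 0]) cube([38, 34, 1280]);
translate([38, 0, 262]) cube([426, 34, 29]);
translate([38, 0, 559]) cube([426, 34, 29]);
translate([38, 0, 856]) cube([426, 34, 29]);
translate([38, 0, 1153]) cube([426, 34, 29]);


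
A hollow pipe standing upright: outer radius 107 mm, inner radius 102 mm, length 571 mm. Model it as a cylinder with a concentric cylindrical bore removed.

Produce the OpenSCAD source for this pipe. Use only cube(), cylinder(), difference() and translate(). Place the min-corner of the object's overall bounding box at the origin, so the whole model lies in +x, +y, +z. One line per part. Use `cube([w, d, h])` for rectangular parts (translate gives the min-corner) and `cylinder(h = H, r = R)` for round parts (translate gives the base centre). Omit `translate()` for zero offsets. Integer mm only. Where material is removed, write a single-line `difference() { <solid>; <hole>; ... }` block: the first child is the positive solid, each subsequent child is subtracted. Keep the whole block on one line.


difference() { translate([107, 107, 0]) cylinder(h = 571, r = 107); translate([107, 107, 0]) cylinder(h = 571, r = 102); }


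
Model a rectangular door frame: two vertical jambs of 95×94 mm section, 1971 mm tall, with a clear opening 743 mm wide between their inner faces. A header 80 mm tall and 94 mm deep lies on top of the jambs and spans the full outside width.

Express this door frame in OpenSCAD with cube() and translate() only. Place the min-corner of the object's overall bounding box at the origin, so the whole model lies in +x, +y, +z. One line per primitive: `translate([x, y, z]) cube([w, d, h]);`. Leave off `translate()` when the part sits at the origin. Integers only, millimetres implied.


cube([95, 94, 1971]);
translate([838, 0, 0]) cube([95, 94, 1971]);
translate([0, 0, 1971]) cube([933, 94, 80]);


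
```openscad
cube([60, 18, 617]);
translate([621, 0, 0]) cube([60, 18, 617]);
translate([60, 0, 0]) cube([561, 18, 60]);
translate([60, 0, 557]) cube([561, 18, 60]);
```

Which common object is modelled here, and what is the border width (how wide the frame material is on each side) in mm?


A picture frame. The border width is 60 mm.

Four thin pieces enclosing a rectangular opening — a picture frame. The two full-height stiles are 617 mm tall; the top rail sits at z = 557 and is 60 mm tall, so the border above the opening is 617 − 557 = 60 mm, matching the stile x-width.


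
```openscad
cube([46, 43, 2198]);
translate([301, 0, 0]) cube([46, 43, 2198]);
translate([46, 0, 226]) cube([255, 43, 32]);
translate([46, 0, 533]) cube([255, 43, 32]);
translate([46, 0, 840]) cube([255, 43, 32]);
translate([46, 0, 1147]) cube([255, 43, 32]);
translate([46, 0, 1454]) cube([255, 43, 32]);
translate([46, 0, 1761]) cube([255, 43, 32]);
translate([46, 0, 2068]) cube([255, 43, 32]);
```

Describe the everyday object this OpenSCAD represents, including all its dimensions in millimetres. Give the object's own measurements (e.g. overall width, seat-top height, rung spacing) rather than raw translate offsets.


A straight ladder. Two 46×43 mm vertical rails, 2198 mm tall, stand 347 mm apart (outside-to-outside) with their front faces coplanar on the −y side. 7 rungs, each 43 mm deep and 32 mm tall, span between the inner faces of the rails, front faces flush with the rails. The lowest rung's underside is at z = 226 mm and rungs are spaced 307 mm apart (underside to underside).


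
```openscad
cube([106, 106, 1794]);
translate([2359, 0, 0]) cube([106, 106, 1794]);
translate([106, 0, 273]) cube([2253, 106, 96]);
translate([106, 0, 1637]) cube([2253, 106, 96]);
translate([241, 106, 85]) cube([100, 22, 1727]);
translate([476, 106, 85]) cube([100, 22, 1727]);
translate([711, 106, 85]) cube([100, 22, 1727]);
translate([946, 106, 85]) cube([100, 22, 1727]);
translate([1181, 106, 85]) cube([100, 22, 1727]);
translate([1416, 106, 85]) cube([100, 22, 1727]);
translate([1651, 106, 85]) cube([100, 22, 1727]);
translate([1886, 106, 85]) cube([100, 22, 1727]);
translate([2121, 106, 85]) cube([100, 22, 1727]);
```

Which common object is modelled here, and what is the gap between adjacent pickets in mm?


A fence section. The picket gap is 135 mm.

Two posts, two rails, 9 pickets — a fence section. Span 2253 mm holds 9 pickets of 100 mm with 10 equal gaps: ⌊(2253 − 9·100) / 10⌋ = 135 mm.


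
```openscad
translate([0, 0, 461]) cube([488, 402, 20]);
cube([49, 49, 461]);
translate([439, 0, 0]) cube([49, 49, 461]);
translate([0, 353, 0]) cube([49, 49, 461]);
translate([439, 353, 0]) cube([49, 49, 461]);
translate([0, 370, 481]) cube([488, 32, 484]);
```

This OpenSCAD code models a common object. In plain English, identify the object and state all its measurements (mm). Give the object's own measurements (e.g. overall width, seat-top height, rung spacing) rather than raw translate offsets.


A chair. The seat is a 488×402×20 mm slab with its top at z = 481 mm, on four 49×49 mm corner legs (flush with the seat edges, standing on z = 0). A flat backrest 32 mm thick, 484 mm tall, spans the full seat width and rises from the seat top along its +y edge, rear face flush with the rear of the seat.


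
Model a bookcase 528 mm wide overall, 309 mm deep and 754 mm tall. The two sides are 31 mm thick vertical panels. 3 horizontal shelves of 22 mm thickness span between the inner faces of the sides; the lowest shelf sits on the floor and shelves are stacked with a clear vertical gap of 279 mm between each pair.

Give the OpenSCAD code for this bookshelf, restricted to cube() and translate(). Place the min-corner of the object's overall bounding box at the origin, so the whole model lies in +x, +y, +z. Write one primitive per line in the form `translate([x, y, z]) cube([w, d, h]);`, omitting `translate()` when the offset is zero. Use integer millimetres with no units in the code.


cube([31, 309, 754]);
translate([497, 0, 0]) cube([31, 309, 754]);
translate([31, 0, 0]) cube([466, 309, 22]);
translate([31, 0, 301]) cube([466, 309, 22]);
translate([31, 0, 602]) cube([466, 309, 22]);


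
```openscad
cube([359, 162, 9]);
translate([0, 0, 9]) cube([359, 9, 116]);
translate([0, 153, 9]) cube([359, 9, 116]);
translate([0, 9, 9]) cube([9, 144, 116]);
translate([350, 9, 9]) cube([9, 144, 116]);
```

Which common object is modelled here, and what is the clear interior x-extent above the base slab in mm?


An open box. The internal width is 341 mm.

A 359×162 base slab with four walls standing on it — an open box. The base is 359 mm wide and the walls are 9 mm thick, so the internal width is 359 − 2 × 9 = 341 mm.


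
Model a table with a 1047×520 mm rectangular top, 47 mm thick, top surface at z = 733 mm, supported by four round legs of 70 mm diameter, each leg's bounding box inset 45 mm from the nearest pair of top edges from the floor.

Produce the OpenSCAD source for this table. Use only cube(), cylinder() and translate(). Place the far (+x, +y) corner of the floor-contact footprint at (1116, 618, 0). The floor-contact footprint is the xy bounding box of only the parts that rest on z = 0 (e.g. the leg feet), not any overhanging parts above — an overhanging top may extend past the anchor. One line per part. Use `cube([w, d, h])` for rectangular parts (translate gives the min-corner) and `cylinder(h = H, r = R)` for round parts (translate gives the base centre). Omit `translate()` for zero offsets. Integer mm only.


// leg_h = 733 - 47 = 686
translate([114, 143, 686]) cube([1047, 520, 47]);
translate([194, 223, 0]) cylinder(h = 686, r = 35);
translate([1081, 223, 0]) cylinder(h = 686, r = 35);
translate([194, 583, 0]) cylinder(h = 686, r = 35);
translate([1081, 583, 0]) cylinder(h = 686, r = 35);


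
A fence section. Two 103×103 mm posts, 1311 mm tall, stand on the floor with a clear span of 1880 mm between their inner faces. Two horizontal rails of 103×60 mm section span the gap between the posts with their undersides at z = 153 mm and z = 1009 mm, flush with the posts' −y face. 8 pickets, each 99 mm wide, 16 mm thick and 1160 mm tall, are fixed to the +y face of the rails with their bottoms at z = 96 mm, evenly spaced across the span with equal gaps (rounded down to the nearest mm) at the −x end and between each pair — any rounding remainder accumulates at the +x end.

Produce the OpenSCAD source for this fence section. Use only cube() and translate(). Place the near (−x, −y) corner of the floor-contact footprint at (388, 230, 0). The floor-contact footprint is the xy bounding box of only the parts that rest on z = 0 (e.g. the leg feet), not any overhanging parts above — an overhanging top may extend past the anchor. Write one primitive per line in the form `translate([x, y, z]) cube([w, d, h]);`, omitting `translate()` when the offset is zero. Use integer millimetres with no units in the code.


translate([388, 230, 0]) cube([103, 103, 1311]);
translate([2371, 230, 0]) cube([103, 103, 1311]);
translate([491, 230, 153]) cube([1880, 103, 60]);
translate([491, 230, 1009]) cube([1880, 103, 60]);
translate([611, 333, 96]) cube([99, 16, 1160]);
translate([830, 333, 96]) cube([99, 16, 1160]);
translate([1049, 333, 96]) cube([99, 16, 1160]);
translate([1268, 333, 96]) cube([99, 16, 1160]);
translate([1487, 333, 96]) cube([99, 16, 1160]);
translate([1706, 333, 96]) cube([99, 16, 1160]);
translate([1925, 333, 96]) cube([99, 16, 1160]);
translate([2144, 333, 96]) cube([99, 16, 1160]);


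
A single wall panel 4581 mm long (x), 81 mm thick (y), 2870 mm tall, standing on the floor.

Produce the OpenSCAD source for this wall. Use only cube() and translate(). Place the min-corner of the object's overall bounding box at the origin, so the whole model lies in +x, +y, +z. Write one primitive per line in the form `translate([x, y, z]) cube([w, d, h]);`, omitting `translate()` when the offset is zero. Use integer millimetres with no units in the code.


cube([4581, 81, 2870]);


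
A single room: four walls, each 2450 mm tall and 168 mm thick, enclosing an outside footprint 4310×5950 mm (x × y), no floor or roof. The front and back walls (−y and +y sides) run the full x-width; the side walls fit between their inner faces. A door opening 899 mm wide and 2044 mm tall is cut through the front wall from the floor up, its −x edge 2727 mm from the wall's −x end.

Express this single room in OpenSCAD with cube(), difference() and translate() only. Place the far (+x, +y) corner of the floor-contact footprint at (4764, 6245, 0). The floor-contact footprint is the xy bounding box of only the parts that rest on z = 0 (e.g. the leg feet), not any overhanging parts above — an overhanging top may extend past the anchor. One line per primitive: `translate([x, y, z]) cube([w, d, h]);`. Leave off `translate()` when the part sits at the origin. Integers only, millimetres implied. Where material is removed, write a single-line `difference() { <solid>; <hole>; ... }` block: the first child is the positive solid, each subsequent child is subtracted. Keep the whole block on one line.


difference() { translate([454, 295, 0]) cube([4310, 168, 2450]); translate([3181, 295, 0]) cube([899, 168, 2044]); }
translate([454, 6077, 0]) cube([4310, 168, 2450]);
translate([454, 463, 0]) cube([168, 5614, 2450]);
translate([4596, 463, 0]) cube([168, 5614, 2450]);


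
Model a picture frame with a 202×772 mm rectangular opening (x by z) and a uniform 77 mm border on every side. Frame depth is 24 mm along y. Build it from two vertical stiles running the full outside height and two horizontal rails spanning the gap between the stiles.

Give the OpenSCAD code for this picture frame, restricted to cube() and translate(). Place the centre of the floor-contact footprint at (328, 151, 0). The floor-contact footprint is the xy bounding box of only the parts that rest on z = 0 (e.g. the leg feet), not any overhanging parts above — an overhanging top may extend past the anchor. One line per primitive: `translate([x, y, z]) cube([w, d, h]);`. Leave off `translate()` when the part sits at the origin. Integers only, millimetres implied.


translate([150, 139, 0]) cube([77, 24, 926]);
translate([429, 139, 0]) cube([77, 24, 926]);
translate([227, 139, 0]) cube([202, 24, 77]);
translate([227, 139, 849]) cube([202, 24, 77]);


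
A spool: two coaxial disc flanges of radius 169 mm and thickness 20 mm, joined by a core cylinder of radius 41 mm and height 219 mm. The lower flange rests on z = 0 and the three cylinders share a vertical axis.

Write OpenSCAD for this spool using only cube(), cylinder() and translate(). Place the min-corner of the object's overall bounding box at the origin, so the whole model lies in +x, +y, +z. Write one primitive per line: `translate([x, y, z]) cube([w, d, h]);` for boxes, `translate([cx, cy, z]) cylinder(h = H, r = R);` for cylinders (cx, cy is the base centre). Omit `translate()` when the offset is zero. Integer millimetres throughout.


translate([169, 169, 0]) cylinder(h = 20, r = 169);
translate([169, 169, 20]) cylinder(h = 219, r = 41);
translate([169, 169, 239]) cylinder(h = 20, r = 169);


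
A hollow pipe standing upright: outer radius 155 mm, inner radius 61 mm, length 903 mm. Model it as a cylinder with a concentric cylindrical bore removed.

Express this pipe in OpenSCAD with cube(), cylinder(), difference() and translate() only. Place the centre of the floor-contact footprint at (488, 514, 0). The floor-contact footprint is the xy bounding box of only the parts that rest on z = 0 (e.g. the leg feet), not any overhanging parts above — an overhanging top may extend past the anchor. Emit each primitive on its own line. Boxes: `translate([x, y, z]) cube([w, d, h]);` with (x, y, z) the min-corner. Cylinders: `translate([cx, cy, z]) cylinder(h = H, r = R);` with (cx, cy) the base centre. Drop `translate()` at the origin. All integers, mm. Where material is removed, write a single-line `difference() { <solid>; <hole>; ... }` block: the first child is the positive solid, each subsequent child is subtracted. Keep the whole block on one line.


difference() { translate([488, 514, 0]) cylinder(h = 903, r = 155); translate([488, 514, 0]) cylinder(h = 903, r = 61); }


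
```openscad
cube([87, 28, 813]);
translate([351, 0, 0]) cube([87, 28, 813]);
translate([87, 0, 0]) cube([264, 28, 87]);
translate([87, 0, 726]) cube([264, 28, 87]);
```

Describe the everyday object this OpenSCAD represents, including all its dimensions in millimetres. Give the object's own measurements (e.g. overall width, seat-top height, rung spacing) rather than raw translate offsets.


A rectangular picture frame lying in the x–z plane (depth along y). The opening is 264 mm wide (x) by 639 mm tall (z), surrounded by a border 87 mm wide on all four sides. The frame is 28 mm deep and is made of two full-height vertical stiles with two horizontal rails fitted between them.


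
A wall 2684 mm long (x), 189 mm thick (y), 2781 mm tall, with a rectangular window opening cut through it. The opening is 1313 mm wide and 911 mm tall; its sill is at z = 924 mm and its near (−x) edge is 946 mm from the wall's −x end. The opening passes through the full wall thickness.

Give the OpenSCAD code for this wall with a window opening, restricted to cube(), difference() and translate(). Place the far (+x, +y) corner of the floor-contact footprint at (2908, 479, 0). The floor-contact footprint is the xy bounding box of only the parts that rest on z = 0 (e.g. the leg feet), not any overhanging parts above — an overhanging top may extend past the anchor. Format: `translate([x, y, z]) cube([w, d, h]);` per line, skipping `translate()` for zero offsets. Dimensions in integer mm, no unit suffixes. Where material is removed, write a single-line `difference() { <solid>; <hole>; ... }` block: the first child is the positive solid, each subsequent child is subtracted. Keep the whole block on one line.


difference() { translate([224, 290, 0]) cube([2684, 189, 2781]); translate([1170, 290, 924]) cube([1313, 189, 911]); }


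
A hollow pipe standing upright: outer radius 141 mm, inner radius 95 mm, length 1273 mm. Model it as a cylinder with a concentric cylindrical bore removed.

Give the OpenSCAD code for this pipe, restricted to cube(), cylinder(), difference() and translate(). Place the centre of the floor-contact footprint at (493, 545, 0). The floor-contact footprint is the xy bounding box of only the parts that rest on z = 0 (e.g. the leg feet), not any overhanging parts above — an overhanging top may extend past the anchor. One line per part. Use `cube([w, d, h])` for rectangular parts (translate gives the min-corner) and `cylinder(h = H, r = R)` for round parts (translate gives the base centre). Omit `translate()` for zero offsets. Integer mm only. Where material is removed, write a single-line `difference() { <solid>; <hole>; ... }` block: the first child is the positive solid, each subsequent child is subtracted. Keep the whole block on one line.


difference() { translate([493, 545, 0]) cylinder(h = 1273, r = 141); translate([493, 545, 0]) cylinder(h = 1273, r = 95); }


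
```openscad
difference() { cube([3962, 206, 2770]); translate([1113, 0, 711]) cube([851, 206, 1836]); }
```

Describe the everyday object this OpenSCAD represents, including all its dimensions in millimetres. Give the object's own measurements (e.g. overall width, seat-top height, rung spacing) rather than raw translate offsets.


A wall 3962 mm long (x), 206 mm thick (y), 2770 mm tall, with a rectangular window opening cut through it. The opening is 851 mm wide and 1836 mm tall; its sill is at z = 711 mm and its near (−x) edge is 1113 mm from the wall's −x end. The opening passes through the full wall thickness.


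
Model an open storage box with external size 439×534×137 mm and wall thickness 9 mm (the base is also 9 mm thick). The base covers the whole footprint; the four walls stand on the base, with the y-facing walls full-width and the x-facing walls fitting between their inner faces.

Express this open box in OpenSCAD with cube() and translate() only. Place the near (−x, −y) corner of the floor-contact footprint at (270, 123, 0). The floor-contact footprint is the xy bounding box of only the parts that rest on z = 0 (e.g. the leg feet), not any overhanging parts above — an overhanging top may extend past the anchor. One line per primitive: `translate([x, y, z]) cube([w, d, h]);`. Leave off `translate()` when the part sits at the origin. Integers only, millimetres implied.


translate([270, 123, 0]) cube([439, 534, 9]);
translate([270, 123, 9]) cube([439, 9, 128]);
translate([270, 648, 9]) cube([439, 9, 128]);
translate([270, 132, 9]) cube([9, 516, 128]);
translate([700, 132, 9]) cube([9, 516, 128]);


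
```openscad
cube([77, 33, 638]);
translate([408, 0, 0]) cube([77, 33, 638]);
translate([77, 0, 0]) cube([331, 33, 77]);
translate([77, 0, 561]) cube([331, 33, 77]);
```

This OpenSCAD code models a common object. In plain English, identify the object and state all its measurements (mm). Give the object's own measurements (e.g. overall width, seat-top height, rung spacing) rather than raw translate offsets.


A rectangular picture frame lying in the x–z plane (depth along y). The opening is 331 mm wide (x) by 484 mm tall (z), surrounded by a border 77 mm wide on all four sides. The frame is 33 mm deep and is made of two full-height vertical stiles with two horizontal rails fitted between them.


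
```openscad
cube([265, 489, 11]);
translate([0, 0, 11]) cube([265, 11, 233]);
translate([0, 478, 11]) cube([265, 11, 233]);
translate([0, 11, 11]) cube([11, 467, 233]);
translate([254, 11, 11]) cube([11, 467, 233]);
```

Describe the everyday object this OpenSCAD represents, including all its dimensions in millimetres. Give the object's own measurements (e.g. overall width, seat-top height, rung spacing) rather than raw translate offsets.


An open-topped rectangular box: outside dimensions 265×489×244 mm, with a uniform wall and base thickness of 11 mm. The base is a full 265×489 slab on the floor; four walls sit on top of the base. The front and back walls (the −y and +y sides) span the full width; the two side walls fit between them.


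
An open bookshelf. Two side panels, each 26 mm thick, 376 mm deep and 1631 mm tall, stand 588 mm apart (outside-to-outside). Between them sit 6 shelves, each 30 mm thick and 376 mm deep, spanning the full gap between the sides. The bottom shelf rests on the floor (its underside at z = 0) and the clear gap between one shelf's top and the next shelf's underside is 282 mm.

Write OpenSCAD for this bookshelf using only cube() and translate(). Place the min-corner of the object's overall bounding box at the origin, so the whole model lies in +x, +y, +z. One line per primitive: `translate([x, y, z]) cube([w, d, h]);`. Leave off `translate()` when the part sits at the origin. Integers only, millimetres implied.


cube([26, 376, 1631]);
translate([562, 0, 0]) cube([26, 376, 1631]);
translate([26, 0, 0]) cube([536, 376, 30]);
translate([26, 0, 312]) cube([536, 376, 30]);
translate([26, 0, 624]) cube([536, 376, 30]);
translate([26, 0, 936]) cube([536, 376, 30]);
translate([26, 0, 1248]) cube([536, 376, 30]);
translate([26, 0, 1560]) cube([536, 376, 30]);


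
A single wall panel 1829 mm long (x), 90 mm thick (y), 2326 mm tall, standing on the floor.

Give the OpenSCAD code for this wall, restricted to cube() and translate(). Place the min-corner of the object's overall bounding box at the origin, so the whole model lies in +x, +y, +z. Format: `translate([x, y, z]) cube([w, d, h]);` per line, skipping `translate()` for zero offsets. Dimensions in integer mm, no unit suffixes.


cube([1829, 90, 2326]);


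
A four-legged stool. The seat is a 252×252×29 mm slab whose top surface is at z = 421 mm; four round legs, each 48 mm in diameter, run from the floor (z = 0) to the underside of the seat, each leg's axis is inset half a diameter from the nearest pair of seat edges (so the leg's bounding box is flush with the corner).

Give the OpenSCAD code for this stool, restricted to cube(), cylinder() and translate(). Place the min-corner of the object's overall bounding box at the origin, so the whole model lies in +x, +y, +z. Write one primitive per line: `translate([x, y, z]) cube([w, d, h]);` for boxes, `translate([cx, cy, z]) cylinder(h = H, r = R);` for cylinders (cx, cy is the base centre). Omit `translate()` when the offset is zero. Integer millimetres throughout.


translate([0, 0, 392]) cube([252, 252, 29]);
translate([24, 24, 0]) cylinder(h = 392, r = 24);
translate([228, 24, 0]) cylinder(h = 392, r = 24);
translate([24, 228, 0]) cylinder(h = 392, r = 24);
translate([228, 228, 0]) cylinder(h = 392, r = 24);


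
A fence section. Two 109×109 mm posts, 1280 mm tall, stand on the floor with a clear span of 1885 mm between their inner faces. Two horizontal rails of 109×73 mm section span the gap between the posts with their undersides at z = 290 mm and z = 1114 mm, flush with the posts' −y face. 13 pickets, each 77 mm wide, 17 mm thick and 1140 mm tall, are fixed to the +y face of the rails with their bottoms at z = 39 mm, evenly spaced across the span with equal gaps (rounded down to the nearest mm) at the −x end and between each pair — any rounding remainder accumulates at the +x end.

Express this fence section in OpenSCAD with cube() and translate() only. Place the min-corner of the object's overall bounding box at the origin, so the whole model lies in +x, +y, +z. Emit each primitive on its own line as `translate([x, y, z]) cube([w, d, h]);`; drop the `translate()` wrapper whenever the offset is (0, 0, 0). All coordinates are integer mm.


cube([109, 109, 1280]);
translate([1994, 0, 0]) cube([109, 109, 1280]);
translate([109, 0, 290]) cube([1885, 109, 73]);
translate([109, 0, 1114]) cube([1885, 109, 73]);
translate([172, 109, 39]) cube([77, 17, 1140]);
translate([312, 109, 39]) cube([77, 17, 1140]);
translate([452, 109, 39]) cube([77, 17, 1140]);
translate([592, 109, 39]) cube([77, 17, 1140]);
translate([732, 109, 39]) cube([77, 17, 1140]);
translate([872, 109, 39]) cube([77, 17, 1140]);
translate([1012, 109, 39]) cube([77, 17, 1140]);
translate([1152, 109, 39]) cube([77, 17, 1140]);
translate([1292, 109, 39]) cube([77, 17, 1140]);
translate([1432, 109, 39]) cube([77, 17, 1140]);
translate([1572, 109, 39]) cube([77, 17, 1140]);
translate([1712, 109, 39]) cube([77, 17, 1140]);
translate([1852, 109, 39]) cube([77, 17, 1140]);


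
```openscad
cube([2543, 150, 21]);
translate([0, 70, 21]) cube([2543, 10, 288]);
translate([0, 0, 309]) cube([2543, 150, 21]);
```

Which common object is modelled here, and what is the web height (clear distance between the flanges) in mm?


An I-beam. The web height is 288 mm.

Two wide flanges with a thin centred web — an I-beam. Overall 330 mm minus two 21 mm flanges gives a web of 330 − 2·21 = 288 mm.


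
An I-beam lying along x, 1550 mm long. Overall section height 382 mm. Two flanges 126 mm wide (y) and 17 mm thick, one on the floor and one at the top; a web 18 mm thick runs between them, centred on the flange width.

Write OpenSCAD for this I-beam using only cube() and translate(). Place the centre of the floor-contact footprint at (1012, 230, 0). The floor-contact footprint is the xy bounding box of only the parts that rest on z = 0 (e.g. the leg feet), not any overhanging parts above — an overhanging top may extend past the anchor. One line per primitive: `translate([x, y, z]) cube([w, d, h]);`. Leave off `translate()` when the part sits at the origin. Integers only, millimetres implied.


translate([237, 167, 0]) cube([1550, 126, 17]);
translate([237, 221, 17]) cube([1550, 18, 348]);
translate([237, 167, 365]) cube([1550, 126, 17]);


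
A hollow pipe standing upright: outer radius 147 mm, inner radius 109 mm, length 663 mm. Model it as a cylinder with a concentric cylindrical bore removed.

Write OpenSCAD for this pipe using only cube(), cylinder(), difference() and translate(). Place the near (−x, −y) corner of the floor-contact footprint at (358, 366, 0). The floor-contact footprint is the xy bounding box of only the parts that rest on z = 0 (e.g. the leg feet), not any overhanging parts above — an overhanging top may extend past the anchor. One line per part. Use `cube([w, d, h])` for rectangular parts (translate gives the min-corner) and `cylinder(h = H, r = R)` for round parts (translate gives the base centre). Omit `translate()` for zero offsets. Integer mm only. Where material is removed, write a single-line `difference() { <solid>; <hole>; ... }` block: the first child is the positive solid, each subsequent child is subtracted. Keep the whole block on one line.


difference() { translate([505, 513, 0]) cylinder(h = 663, r = 147); translate([505, 513, 0]) cylinder(h = 663, r = 109); }


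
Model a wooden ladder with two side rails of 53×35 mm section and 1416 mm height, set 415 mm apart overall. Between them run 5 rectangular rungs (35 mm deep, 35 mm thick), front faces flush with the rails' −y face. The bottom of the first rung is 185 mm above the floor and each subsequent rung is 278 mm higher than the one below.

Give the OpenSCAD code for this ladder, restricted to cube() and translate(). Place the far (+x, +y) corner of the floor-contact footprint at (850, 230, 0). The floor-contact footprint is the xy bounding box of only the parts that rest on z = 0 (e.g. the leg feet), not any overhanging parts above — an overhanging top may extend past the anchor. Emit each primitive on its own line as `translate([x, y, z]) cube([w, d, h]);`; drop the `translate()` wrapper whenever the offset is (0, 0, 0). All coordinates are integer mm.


translate([435, 195, 0]) cube([53, 35, 1416]);
translate([797, 195, 0]) cube([53, 35, 1416]);
translate([488, 195, 185]) cube([309, 35, 35]);
translate([488, 195, 463]) cube([309, 35, 35]);
translate([488, 195, 741]) cube([309, 35, 35]);
translate([488, 195, 1019]) cube([309, 35, 35]);
translate([488, 195, 1297]) cube([309, 35, 35]);


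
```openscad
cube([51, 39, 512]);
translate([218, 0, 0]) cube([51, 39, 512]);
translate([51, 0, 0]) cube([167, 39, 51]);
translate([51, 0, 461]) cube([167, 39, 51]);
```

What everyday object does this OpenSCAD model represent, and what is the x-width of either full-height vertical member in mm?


A picture frame. The border width is 51 mm.

Four thin pieces enclosing a rectangular opening — a picture frame. The two full-height stiles are 512 mm tall; the top rail sits at z = 461 and is 51 mm tall, so the border above the opening is 512 − 461 = 51 mm, matching the stile x-width.


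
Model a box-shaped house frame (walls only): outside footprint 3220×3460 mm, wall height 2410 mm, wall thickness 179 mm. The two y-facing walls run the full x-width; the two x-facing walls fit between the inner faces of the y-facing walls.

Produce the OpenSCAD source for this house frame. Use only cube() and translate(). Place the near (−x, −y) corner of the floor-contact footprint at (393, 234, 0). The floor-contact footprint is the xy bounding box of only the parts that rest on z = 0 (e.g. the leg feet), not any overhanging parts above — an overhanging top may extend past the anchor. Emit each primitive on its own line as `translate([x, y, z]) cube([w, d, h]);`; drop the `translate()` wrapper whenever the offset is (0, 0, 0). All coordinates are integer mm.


translate([393, 234, 0]) cube([3220, 179, 2410]);
translate([393, 3515, 0]) cube([3220, 179, 2410]);
translate([393, 413, 0]) cube([179, 3102, 2410]);
translate([3434, 413, 0]) cube([179, 3102, 2410]);


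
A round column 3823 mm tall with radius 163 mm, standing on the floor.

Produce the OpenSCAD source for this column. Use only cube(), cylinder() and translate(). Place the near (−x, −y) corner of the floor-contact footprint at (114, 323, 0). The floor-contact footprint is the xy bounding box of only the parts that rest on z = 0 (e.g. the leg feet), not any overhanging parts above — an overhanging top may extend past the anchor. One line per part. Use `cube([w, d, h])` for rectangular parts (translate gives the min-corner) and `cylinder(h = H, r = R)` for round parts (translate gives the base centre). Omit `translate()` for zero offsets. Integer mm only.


translate([277, 486, 0]) cylinder(h = 3823, r = 163);


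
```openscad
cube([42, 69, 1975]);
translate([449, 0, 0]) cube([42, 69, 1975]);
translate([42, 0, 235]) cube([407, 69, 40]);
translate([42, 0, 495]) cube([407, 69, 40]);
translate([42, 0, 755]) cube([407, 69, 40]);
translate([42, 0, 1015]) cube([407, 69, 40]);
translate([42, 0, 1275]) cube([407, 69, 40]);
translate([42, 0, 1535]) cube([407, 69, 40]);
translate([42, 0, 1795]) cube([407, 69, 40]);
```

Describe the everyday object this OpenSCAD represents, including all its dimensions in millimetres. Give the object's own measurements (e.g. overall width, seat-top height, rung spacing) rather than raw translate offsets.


A straight ladder. Two 42×69 mm vertical rails, 1975 mm tall, stand 491 mm apart (outside-to-outside) with their front faces coplanar on the −y side. 7 rungs, each 69 mm deep and 40 mm tall, span between the inner faces of the rails, front faces flush with the rails. The lowest rung's underside is at z = 235 mm and rungs are spaced 260 mm apart (underside to underside).


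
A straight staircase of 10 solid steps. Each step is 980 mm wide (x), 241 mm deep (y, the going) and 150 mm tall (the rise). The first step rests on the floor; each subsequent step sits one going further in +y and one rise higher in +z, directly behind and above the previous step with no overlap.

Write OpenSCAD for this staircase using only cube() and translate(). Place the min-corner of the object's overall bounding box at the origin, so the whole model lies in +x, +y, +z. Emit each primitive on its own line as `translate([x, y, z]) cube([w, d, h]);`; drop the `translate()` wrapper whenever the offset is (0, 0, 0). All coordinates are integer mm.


cube([980, 241, 150]);
translate([0, 241, 150]) cube([980, 241, 150]);
translate([0, 482, 300]) cube([980, 241, 150]);
translate([0, 723, 450]) cube([980, 241, 150]);
translate([0, 964, 600]) cube([980, 241, 150]);
translate([0, 1205, 750]) cube([980, 241, 150]);
translate([0, 1446, 900]) cube([980, 241, 150]);
translate([0, 1687, 1050]) cube([980, 241, 150]);
translate([0, 1928, 1200]) cube([980, 241, 150]);
translate([0, 2169, 1350]) cube([980, 241, 150]);


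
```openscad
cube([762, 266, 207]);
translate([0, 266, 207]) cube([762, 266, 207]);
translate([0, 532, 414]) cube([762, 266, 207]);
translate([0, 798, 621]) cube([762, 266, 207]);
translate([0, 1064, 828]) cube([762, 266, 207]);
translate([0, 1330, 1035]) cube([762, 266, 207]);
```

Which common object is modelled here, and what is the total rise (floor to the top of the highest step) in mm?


A staircase. The total rise is 1242 mm.

6 identical blocks, each offset up and back from the previous — a staircase. Each step is 207 mm tall and there are 6 of them, so the total rise is 6 × 207 = 1242 mm.


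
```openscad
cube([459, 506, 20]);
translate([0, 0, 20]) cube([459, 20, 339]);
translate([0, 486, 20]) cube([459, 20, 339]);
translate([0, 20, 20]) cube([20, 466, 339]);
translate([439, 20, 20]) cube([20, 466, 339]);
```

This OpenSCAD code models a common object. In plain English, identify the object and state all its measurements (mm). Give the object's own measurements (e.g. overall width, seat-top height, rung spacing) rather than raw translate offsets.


An open-topped rectangular box: outside dimensions 459×506×359 mm, with a uniform wall and base thickness of 20 mm. The base is a full 459×506 slab on the floor; four walls sit on top of the base. The front and back walls (the −y and +y sides) span the full width; the two side walls fit between them.


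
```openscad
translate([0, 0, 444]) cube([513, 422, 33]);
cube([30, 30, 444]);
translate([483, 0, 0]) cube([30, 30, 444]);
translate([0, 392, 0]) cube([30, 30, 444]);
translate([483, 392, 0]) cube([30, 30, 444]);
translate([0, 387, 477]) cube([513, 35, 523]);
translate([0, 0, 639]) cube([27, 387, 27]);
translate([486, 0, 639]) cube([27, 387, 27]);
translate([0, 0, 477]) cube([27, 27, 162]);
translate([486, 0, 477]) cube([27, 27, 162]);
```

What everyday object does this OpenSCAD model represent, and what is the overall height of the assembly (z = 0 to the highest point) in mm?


A chair. The overall height is 1000 mm.

A slab on four corner posts with a tall panel at the back — a chair. The seat slab sits at z = 444 with thickness 33, and the 523 mm backrest starts at the seat top, so the overall height is 444 + 33 + 523 = 1000 mm.


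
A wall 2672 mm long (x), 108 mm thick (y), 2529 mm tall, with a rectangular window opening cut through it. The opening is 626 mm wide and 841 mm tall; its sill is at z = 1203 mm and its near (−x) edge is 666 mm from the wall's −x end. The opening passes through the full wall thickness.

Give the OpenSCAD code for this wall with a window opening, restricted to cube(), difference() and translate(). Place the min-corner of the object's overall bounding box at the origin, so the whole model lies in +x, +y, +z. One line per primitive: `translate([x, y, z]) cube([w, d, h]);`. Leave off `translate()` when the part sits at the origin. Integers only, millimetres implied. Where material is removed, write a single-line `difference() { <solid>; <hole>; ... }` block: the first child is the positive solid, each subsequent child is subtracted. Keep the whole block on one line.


difference() { cube([2672, 108, 2529]); translate([666, 0, 1203]) cube([626, 108, 841]); }


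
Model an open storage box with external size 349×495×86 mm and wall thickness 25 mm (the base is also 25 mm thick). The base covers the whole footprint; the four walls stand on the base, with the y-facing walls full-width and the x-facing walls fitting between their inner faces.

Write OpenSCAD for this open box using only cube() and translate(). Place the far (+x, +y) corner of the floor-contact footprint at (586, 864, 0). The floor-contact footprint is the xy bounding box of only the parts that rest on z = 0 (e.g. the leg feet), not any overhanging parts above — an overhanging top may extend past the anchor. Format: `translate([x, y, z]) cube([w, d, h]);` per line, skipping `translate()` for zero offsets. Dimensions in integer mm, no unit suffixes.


translate([237, 369, 0]) cube([349, 495, 25]);
translate([237, 369, 25]) cube([349, 25, 61]);
translate([237, 839, 25]) cube([349, 25, 61]);
translate([237, 394, 25]) cube([25, 445, 61]);
translate([561, 394, 25]) cube([25, 445, 61]);


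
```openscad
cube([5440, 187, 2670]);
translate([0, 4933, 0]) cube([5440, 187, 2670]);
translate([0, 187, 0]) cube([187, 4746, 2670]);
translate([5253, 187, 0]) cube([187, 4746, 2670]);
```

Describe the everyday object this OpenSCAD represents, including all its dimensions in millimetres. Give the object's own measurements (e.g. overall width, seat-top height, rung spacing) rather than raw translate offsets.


The wall frame of a small rectangular building: four walls, each 2670 mm tall and 187 mm thick, enclosing a footprint 5440 mm (x) by 5120 mm (y) outside-to-outside, with no floor or roof. The front and back walls (the −y and +y sides) span the full width; the two side walls fit between them.


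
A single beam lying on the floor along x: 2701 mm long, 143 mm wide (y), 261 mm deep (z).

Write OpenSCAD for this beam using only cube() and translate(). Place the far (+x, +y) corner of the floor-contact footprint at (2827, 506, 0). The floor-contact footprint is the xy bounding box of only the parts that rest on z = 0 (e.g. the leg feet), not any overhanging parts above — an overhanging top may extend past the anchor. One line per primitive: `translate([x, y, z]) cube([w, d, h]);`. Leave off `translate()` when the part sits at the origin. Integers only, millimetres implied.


translate([126, 363, 0]) cube([2701, 143, 261]);


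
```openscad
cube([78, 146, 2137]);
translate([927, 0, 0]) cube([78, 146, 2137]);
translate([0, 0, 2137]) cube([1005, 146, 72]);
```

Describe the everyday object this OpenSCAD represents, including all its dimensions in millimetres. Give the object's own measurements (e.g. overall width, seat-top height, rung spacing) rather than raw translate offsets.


A door frame. The clear opening is 849 mm wide and 2137 mm high. Two 78 mm wide jambs, 146 mm deep, stand either side of the opening from the floor to the top of the opening. A 72 mm thick head sits across the top of both jambs, spanning the full outside width of the frame.


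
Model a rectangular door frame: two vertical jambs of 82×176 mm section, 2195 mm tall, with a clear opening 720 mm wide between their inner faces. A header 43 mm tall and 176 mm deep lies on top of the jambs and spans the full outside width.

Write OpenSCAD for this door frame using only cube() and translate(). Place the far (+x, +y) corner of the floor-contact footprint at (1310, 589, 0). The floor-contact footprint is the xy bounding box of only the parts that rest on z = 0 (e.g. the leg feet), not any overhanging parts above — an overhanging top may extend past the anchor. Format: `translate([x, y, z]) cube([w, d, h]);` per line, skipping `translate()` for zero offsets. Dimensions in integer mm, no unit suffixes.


translate([426, 413, 0]) cube([82, 176, 2195]);
translate([1228, 413, 0]) cube([82, 176, 2195]);
translate([426, 413, 2195]) cube([884, 176, 43]);
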